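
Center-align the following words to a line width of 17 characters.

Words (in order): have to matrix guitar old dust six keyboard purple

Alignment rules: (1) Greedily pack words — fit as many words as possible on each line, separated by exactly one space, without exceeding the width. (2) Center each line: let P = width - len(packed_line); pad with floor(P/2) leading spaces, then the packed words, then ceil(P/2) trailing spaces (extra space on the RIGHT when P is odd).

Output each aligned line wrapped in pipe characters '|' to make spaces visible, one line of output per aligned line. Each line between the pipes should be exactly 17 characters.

Answer: | have to matrix  |
| guitar old dust |
|  six keyboard   |
|     purple      |

Derivation:
Line 1: ['have', 'to', 'matrix'] (min_width=14, slack=3)
Line 2: ['guitar', 'old', 'dust'] (min_width=15, slack=2)
Line 3: ['six', 'keyboard'] (min_width=12, slack=5)
Line 4: ['purple'] (min_width=6, slack=11)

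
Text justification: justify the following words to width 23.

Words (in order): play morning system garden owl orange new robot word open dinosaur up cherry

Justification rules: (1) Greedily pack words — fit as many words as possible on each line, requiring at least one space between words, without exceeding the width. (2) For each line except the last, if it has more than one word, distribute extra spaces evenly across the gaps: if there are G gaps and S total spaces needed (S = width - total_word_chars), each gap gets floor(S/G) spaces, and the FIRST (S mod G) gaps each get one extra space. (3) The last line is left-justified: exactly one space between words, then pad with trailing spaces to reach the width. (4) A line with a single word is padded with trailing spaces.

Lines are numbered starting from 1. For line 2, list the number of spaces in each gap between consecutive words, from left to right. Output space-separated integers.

Answer: 2 2 1

Derivation:
Line 1: ['play', 'morning', 'system'] (min_width=19, slack=4)
Line 2: ['garden', 'owl', 'orange', 'new'] (min_width=21, slack=2)
Line 3: ['robot', 'word', 'open'] (min_width=15, slack=8)
Line 4: ['dinosaur', 'up', 'cherry'] (min_width=18, slack=5)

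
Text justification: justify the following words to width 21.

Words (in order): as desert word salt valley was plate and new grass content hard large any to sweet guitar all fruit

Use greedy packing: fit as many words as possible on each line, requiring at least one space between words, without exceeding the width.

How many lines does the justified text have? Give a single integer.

Line 1: ['as', 'desert', 'word', 'salt'] (min_width=19, slack=2)
Line 2: ['valley', 'was', 'plate', 'and'] (min_width=20, slack=1)
Line 3: ['new', 'grass', 'content'] (min_width=17, slack=4)
Line 4: ['hard', 'large', 'any', 'to'] (min_width=17, slack=4)
Line 5: ['sweet', 'guitar', 'all'] (min_width=16, slack=5)
Line 6: ['fruit'] (min_width=5, slack=16)
Total lines: 6

Answer: 6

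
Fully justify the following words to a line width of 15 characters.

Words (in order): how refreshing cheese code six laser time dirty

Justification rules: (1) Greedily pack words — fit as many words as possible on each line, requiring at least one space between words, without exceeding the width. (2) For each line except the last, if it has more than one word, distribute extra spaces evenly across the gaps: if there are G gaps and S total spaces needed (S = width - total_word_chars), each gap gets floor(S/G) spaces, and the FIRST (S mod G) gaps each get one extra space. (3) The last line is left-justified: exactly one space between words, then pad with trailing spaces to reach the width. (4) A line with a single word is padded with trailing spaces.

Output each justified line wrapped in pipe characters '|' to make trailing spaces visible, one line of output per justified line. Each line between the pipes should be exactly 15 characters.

Answer: |how  refreshing|
|cheese code six|
|laser      time|
|dirty          |

Derivation:
Line 1: ['how', 'refreshing'] (min_width=14, slack=1)
Line 2: ['cheese', 'code', 'six'] (min_width=15, slack=0)
Line 3: ['laser', 'time'] (min_width=10, slack=5)
Line 4: ['dirty'] (min_width=5, slack=10)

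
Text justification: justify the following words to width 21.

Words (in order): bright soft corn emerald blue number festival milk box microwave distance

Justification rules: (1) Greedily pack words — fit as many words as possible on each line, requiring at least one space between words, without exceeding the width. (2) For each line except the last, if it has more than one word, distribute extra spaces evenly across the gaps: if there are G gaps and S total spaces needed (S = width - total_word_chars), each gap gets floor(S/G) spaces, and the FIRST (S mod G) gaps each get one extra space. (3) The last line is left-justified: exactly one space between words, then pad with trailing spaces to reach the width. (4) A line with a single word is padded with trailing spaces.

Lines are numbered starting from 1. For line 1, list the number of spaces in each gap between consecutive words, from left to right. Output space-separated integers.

Line 1: ['bright', 'soft', 'corn'] (min_width=16, slack=5)
Line 2: ['emerald', 'blue', 'number'] (min_width=19, slack=2)
Line 3: ['festival', 'milk', 'box'] (min_width=17, slack=4)
Line 4: ['microwave', 'distance'] (min_width=18, slack=3)

Answer: 4 3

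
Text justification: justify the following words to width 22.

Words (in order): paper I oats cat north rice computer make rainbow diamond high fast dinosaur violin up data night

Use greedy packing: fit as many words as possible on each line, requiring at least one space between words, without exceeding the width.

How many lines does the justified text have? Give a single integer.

Line 1: ['paper', 'I', 'oats', 'cat', 'north'] (min_width=22, slack=0)
Line 2: ['rice', 'computer', 'make'] (min_width=18, slack=4)
Line 3: ['rainbow', 'diamond', 'high'] (min_width=20, slack=2)
Line 4: ['fast', 'dinosaur', 'violin'] (min_width=20, slack=2)
Line 5: ['up', 'data', 'night'] (min_width=13, slack=9)
Total lines: 5

Answer: 5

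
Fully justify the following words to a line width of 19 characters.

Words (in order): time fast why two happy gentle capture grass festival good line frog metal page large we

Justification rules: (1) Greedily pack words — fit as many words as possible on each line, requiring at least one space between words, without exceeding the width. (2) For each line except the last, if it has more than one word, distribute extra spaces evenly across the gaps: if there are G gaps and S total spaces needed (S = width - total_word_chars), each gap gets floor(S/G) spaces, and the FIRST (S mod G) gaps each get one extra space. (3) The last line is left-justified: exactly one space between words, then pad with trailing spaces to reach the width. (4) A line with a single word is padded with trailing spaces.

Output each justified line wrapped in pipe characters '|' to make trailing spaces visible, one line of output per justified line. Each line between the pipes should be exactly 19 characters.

Answer: |time  fast  why two|
|happy        gentle|
|capture       grass|
|festival  good line|
|frog   metal   page|
|large we           |

Derivation:
Line 1: ['time', 'fast', 'why', 'two'] (min_width=17, slack=2)
Line 2: ['happy', 'gentle'] (min_width=12, slack=7)
Line 3: ['capture', 'grass'] (min_width=13, slack=6)
Line 4: ['festival', 'good', 'line'] (min_width=18, slack=1)
Line 5: ['frog', 'metal', 'page'] (min_width=15, slack=4)
Line 6: ['large', 'we'] (min_width=8, slack=11)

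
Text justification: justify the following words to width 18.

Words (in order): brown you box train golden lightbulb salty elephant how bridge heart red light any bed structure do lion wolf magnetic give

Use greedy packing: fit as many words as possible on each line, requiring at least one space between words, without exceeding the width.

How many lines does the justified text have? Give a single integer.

Answer: 8

Derivation:
Line 1: ['brown', 'you', 'box'] (min_width=13, slack=5)
Line 2: ['train', 'golden'] (min_width=12, slack=6)
Line 3: ['lightbulb', 'salty'] (min_width=15, slack=3)
Line 4: ['elephant', 'how'] (min_width=12, slack=6)
Line 5: ['bridge', 'heart', 'red'] (min_width=16, slack=2)
Line 6: ['light', 'any', 'bed'] (min_width=13, slack=5)
Line 7: ['structure', 'do', 'lion'] (min_width=17, slack=1)
Line 8: ['wolf', 'magnetic', 'give'] (min_width=18, slack=0)
Total lines: 8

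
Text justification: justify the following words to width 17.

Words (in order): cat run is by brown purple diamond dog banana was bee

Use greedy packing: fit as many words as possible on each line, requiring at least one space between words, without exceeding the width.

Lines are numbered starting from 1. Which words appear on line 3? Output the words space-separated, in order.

Line 1: ['cat', 'run', 'is', 'by'] (min_width=13, slack=4)
Line 2: ['brown', 'purple'] (min_width=12, slack=5)
Line 3: ['diamond', 'dog'] (min_width=11, slack=6)
Line 4: ['banana', 'was', 'bee'] (min_width=14, slack=3)

Answer: diamond dog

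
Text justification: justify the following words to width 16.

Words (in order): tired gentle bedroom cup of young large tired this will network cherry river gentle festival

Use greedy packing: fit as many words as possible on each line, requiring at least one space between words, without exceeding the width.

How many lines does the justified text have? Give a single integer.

Answer: 7

Derivation:
Line 1: ['tired', 'gentle'] (min_width=12, slack=4)
Line 2: ['bedroom', 'cup', 'of'] (min_width=14, slack=2)
Line 3: ['young', 'large'] (min_width=11, slack=5)
Line 4: ['tired', 'this', 'will'] (min_width=15, slack=1)
Line 5: ['network', 'cherry'] (min_width=14, slack=2)
Line 6: ['river', 'gentle'] (min_width=12, slack=4)
Line 7: ['festival'] (min_width=8, slack=8)
Total lines: 7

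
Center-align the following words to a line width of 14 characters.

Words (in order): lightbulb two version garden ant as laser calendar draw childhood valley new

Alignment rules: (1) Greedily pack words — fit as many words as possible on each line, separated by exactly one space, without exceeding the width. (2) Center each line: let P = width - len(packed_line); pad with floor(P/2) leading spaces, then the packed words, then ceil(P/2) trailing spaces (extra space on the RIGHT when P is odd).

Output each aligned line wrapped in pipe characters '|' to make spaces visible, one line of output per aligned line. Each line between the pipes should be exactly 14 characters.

Line 1: ['lightbulb', 'two'] (min_width=13, slack=1)
Line 2: ['version', 'garden'] (min_width=14, slack=0)
Line 3: ['ant', 'as', 'laser'] (min_width=12, slack=2)
Line 4: ['calendar', 'draw'] (min_width=13, slack=1)
Line 5: ['childhood'] (min_width=9, slack=5)
Line 6: ['valley', 'new'] (min_width=10, slack=4)

Answer: |lightbulb two |
|version garden|
| ant as laser |
|calendar draw |
|  childhood   |
|  valley new  |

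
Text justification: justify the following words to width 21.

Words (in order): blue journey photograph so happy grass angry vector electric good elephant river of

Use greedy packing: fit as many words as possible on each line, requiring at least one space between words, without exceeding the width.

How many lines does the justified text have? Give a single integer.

Answer: 5

Derivation:
Line 1: ['blue', 'journey'] (min_width=12, slack=9)
Line 2: ['photograph', 'so', 'happy'] (min_width=19, slack=2)
Line 3: ['grass', 'angry', 'vector'] (min_width=18, slack=3)
Line 4: ['electric', 'good'] (min_width=13, slack=8)
Line 5: ['elephant', 'river', 'of'] (min_width=17, slack=4)
Total lines: 5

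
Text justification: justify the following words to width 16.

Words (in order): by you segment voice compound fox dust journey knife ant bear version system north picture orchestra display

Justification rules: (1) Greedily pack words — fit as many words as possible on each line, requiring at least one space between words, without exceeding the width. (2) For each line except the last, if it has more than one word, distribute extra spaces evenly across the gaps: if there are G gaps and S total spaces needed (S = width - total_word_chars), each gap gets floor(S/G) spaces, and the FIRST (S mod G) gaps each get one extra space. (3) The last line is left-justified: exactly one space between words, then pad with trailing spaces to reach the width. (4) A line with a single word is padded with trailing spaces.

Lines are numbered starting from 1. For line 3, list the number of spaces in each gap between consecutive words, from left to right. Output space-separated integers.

Line 1: ['by', 'you', 'segment'] (min_width=14, slack=2)
Line 2: ['voice', 'compound'] (min_width=14, slack=2)
Line 3: ['fox', 'dust', 'journey'] (min_width=16, slack=0)
Line 4: ['knife', 'ant', 'bear'] (min_width=14, slack=2)
Line 5: ['version', 'system'] (min_width=14, slack=2)
Line 6: ['north', 'picture'] (min_width=13, slack=3)
Line 7: ['orchestra'] (min_width=9, slack=7)
Line 8: ['display'] (min_width=7, slack=9)

Answer: 1 1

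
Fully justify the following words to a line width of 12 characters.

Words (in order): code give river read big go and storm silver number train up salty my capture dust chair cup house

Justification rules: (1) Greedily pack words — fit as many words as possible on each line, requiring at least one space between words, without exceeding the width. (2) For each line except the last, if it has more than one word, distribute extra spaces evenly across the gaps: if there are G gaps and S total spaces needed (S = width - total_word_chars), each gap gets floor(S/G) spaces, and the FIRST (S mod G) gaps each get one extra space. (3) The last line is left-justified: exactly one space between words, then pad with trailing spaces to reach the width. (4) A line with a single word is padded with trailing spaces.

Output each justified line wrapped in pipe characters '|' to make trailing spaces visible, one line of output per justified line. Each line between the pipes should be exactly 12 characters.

Line 1: ['code', 'give'] (min_width=9, slack=3)
Line 2: ['river', 'read'] (min_width=10, slack=2)
Line 3: ['big', 'go', 'and'] (min_width=10, slack=2)
Line 4: ['storm', 'silver'] (min_width=12, slack=0)
Line 5: ['number', 'train'] (min_width=12, slack=0)
Line 6: ['up', 'salty', 'my'] (min_width=11, slack=1)
Line 7: ['capture', 'dust'] (min_width=12, slack=0)
Line 8: ['chair', 'cup'] (min_width=9, slack=3)
Line 9: ['house'] (min_width=5, slack=7)

Answer: |code    give|
|river   read|
|big  go  and|
|storm silver|
|number train|
|up  salty my|
|capture dust|
|chair    cup|
|house       |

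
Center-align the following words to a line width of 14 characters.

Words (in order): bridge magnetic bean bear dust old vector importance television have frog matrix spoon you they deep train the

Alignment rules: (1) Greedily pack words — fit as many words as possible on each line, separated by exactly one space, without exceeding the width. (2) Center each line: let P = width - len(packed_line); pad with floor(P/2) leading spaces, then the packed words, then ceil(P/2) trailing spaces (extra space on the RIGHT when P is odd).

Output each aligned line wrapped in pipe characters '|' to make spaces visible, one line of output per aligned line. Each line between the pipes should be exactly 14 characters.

Answer: |    bridge    |
|magnetic bean |
|bear dust old |
|    vector    |
|  importance  |
|  television  |
|  have frog   |
| matrix spoon |
|you they deep |
|  train the   |

Derivation:
Line 1: ['bridge'] (min_width=6, slack=8)
Line 2: ['magnetic', 'bean'] (min_width=13, slack=1)
Line 3: ['bear', 'dust', 'old'] (min_width=13, slack=1)
Line 4: ['vector'] (min_width=6, slack=8)
Line 5: ['importance'] (min_width=10, slack=4)
Line 6: ['television'] (min_width=10, slack=4)
Line 7: ['have', 'frog'] (min_width=9, slack=5)
Line 8: ['matrix', 'spoon'] (min_width=12, slack=2)
Line 9: ['you', 'they', 'deep'] (min_width=13, slack=1)
Line 10: ['train', 'the'] (min_width=9, slack=5)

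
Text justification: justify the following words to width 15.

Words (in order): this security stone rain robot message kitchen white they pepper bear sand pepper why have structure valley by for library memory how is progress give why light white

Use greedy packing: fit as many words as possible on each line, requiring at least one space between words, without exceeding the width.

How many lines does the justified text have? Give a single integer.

Answer: 13

Derivation:
Line 1: ['this', 'security'] (min_width=13, slack=2)
Line 2: ['stone', 'rain'] (min_width=10, slack=5)
Line 3: ['robot', 'message'] (min_width=13, slack=2)
Line 4: ['kitchen', 'white'] (min_width=13, slack=2)
Line 5: ['they', 'pepper'] (min_width=11, slack=4)
Line 6: ['bear', 'sand'] (min_width=9, slack=6)
Line 7: ['pepper', 'why', 'have'] (min_width=15, slack=0)
Line 8: ['structure'] (min_width=9, slack=6)
Line 9: ['valley', 'by', 'for'] (min_width=13, slack=2)
Line 10: ['library', 'memory'] (min_width=14, slack=1)
Line 11: ['how', 'is', 'progress'] (min_width=15, slack=0)
Line 12: ['give', 'why', 'light'] (min_width=14, slack=1)
Line 13: ['white'] (min_width=5, slack=10)
Total lines: 13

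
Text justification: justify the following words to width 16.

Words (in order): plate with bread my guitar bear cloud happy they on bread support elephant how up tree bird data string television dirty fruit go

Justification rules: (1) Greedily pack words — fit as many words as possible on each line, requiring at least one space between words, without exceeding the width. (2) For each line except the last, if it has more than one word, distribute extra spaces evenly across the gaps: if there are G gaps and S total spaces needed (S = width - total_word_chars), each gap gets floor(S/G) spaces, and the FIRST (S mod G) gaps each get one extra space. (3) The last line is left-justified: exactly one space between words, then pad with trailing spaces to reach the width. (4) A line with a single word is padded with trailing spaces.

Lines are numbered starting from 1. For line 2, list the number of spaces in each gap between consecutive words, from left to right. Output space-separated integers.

Answer: 2 2

Derivation:
Line 1: ['plate', 'with', 'bread'] (min_width=16, slack=0)
Line 2: ['my', 'guitar', 'bear'] (min_width=14, slack=2)
Line 3: ['cloud', 'happy', 'they'] (min_width=16, slack=0)
Line 4: ['on', 'bread', 'support'] (min_width=16, slack=0)
Line 5: ['elephant', 'how', 'up'] (min_width=15, slack=1)
Line 6: ['tree', 'bird', 'data'] (min_width=14, slack=2)
Line 7: ['string'] (min_width=6, slack=10)
Line 8: ['television', 'dirty'] (min_width=16, slack=0)
Line 9: ['fruit', 'go'] (min_width=8, slack=8)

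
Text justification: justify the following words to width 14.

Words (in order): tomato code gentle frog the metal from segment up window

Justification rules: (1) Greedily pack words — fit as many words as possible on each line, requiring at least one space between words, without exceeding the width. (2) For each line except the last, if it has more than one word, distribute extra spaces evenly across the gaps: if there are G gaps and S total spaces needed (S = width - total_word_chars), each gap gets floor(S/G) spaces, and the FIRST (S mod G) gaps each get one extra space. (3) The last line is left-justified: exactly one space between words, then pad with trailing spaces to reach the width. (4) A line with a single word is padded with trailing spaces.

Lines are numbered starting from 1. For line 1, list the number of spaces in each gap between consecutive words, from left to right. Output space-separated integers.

Line 1: ['tomato', 'code'] (min_width=11, slack=3)
Line 2: ['gentle', 'frog'] (min_width=11, slack=3)
Line 3: ['the', 'metal', 'from'] (min_width=14, slack=0)
Line 4: ['segment', 'up'] (min_width=10, slack=4)
Line 5: ['window'] (min_width=6, slack=8)

Answer: 4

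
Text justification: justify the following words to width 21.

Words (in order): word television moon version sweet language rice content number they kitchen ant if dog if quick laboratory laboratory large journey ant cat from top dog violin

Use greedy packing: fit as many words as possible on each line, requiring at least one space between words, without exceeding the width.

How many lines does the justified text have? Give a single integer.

Line 1: ['word', 'television', 'moon'] (min_width=20, slack=1)
Line 2: ['version', 'sweet'] (min_width=13, slack=8)
Line 3: ['language', 'rice', 'content'] (min_width=21, slack=0)
Line 4: ['number', 'they', 'kitchen'] (min_width=19, slack=2)
Line 5: ['ant', 'if', 'dog', 'if', 'quick'] (min_width=19, slack=2)
Line 6: ['laboratory', 'laboratory'] (min_width=21, slack=0)
Line 7: ['large', 'journey', 'ant', 'cat'] (min_width=21, slack=0)
Line 8: ['from', 'top', 'dog', 'violin'] (min_width=19, slack=2)
Total lines: 8

Answer: 8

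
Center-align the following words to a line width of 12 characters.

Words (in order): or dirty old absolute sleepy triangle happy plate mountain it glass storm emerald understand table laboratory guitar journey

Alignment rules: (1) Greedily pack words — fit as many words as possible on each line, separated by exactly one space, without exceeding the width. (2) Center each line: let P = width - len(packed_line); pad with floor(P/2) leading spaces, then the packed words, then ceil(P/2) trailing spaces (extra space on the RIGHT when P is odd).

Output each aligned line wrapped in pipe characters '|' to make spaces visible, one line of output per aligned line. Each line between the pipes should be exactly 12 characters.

Line 1: ['or', 'dirty', 'old'] (min_width=12, slack=0)
Line 2: ['absolute'] (min_width=8, slack=4)
Line 3: ['sleepy'] (min_width=6, slack=6)
Line 4: ['triangle'] (min_width=8, slack=4)
Line 5: ['happy', 'plate'] (min_width=11, slack=1)
Line 6: ['mountain', 'it'] (min_width=11, slack=1)
Line 7: ['glass', 'storm'] (min_width=11, slack=1)
Line 8: ['emerald'] (min_width=7, slack=5)
Line 9: ['understand'] (min_width=10, slack=2)
Line 10: ['table'] (min_width=5, slack=7)
Line 11: ['laboratory'] (min_width=10, slack=2)
Line 12: ['guitar'] (min_width=6, slack=6)
Line 13: ['journey'] (min_width=7, slack=5)

Answer: |or dirty old|
|  absolute  |
|   sleepy   |
|  triangle  |
|happy plate |
|mountain it |
|glass storm |
|  emerald   |
| understand |
|   table    |
| laboratory |
|   guitar   |
|  journey   |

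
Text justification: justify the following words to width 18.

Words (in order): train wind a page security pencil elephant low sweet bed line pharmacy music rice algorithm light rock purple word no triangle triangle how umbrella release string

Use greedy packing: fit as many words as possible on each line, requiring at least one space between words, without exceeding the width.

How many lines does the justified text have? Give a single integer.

Line 1: ['train', 'wind', 'a', 'page'] (min_width=17, slack=1)
Line 2: ['security', 'pencil'] (min_width=15, slack=3)
Line 3: ['elephant', 'low', 'sweet'] (min_width=18, slack=0)
Line 4: ['bed', 'line', 'pharmacy'] (min_width=17, slack=1)
Line 5: ['music', 'rice'] (min_width=10, slack=8)
Line 6: ['algorithm', 'light'] (min_width=15, slack=3)
Line 7: ['rock', 'purple', 'word'] (min_width=16, slack=2)
Line 8: ['no', 'triangle'] (min_width=11, slack=7)
Line 9: ['triangle', 'how'] (min_width=12, slack=6)
Line 10: ['umbrella', 'release'] (min_width=16, slack=2)
Line 11: ['string'] (min_width=6, slack=12)
Total lines: 11

Answer: 11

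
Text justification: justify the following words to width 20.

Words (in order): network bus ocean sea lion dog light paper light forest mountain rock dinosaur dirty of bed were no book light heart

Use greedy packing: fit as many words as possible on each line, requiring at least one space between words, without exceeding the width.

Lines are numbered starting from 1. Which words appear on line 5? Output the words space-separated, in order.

Line 1: ['network', 'bus', 'ocean'] (min_width=17, slack=3)
Line 2: ['sea', 'lion', 'dog', 'light'] (min_width=18, slack=2)
Line 3: ['paper', 'light', 'forest'] (min_width=18, slack=2)
Line 4: ['mountain', 'rock'] (min_width=13, slack=7)
Line 5: ['dinosaur', 'dirty', 'of'] (min_width=17, slack=3)
Line 6: ['bed', 'were', 'no', 'book'] (min_width=16, slack=4)
Line 7: ['light', 'heart'] (min_width=11, slack=9)

Answer: dinosaur dirty of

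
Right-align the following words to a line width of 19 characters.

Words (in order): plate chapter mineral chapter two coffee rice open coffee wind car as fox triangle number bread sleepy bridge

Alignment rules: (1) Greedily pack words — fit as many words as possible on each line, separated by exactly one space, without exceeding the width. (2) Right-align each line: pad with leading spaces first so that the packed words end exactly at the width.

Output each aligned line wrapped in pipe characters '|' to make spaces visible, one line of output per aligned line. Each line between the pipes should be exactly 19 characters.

Answer: |      plate chapter|
|mineral chapter two|
|   coffee rice open|
| coffee wind car as|
|fox triangle number|
|bread sleepy bridge|

Derivation:
Line 1: ['plate', 'chapter'] (min_width=13, slack=6)
Line 2: ['mineral', 'chapter', 'two'] (min_width=19, slack=0)
Line 3: ['coffee', 'rice', 'open'] (min_width=16, slack=3)
Line 4: ['coffee', 'wind', 'car', 'as'] (min_width=18, slack=1)
Line 5: ['fox', 'triangle', 'number'] (min_width=19, slack=0)
Line 6: ['bread', 'sleepy', 'bridge'] (min_width=19, slack=0)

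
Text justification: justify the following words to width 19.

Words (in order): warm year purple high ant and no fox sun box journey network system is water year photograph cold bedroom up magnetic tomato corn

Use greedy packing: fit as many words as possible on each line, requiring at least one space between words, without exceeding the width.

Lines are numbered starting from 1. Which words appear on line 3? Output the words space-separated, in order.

Line 1: ['warm', 'year', 'purple'] (min_width=16, slack=3)
Line 2: ['high', 'ant', 'and', 'no', 'fox'] (min_width=19, slack=0)
Line 3: ['sun', 'box', 'journey'] (min_width=15, slack=4)
Line 4: ['network', 'system', 'is'] (min_width=17, slack=2)
Line 5: ['water', 'year'] (min_width=10, slack=9)
Line 6: ['photograph', 'cold'] (min_width=15, slack=4)
Line 7: ['bedroom', 'up', 'magnetic'] (min_width=19, slack=0)
Line 8: ['tomato', 'corn'] (min_width=11, slack=8)

Answer: sun box journey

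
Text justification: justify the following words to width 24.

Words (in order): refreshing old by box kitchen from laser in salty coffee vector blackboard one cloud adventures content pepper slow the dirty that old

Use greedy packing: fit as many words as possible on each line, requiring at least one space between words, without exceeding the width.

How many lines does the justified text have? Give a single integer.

Answer: 7

Derivation:
Line 1: ['refreshing', 'old', 'by', 'box'] (min_width=21, slack=3)
Line 2: ['kitchen', 'from', 'laser', 'in'] (min_width=21, slack=3)
Line 3: ['salty', 'coffee', 'vector'] (min_width=19, slack=5)
Line 4: ['blackboard', 'one', 'cloud'] (min_width=20, slack=4)
Line 5: ['adventures', 'content'] (min_width=18, slack=6)
Line 6: ['pepper', 'slow', 'the', 'dirty'] (min_width=21, slack=3)
Line 7: ['that', 'old'] (min_width=8, slack=16)
Total lines: 7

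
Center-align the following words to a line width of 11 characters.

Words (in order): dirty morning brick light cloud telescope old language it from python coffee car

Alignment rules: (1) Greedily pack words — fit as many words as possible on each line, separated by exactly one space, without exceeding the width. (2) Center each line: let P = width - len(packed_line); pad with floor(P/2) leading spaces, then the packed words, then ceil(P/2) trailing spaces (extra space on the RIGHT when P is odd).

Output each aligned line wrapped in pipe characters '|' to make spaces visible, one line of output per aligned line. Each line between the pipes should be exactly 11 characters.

Line 1: ['dirty'] (min_width=5, slack=6)
Line 2: ['morning'] (min_width=7, slack=4)
Line 3: ['brick', 'light'] (min_width=11, slack=0)
Line 4: ['cloud'] (min_width=5, slack=6)
Line 5: ['telescope'] (min_width=9, slack=2)
Line 6: ['old'] (min_width=3, slack=8)
Line 7: ['language', 'it'] (min_width=11, slack=0)
Line 8: ['from', 'python'] (min_width=11, slack=0)
Line 9: ['coffee', 'car'] (min_width=10, slack=1)

Answer: |   dirty   |
|  morning  |
|brick light|
|   cloud   |
| telescope |
|    old    |
|language it|
|from python|
|coffee car |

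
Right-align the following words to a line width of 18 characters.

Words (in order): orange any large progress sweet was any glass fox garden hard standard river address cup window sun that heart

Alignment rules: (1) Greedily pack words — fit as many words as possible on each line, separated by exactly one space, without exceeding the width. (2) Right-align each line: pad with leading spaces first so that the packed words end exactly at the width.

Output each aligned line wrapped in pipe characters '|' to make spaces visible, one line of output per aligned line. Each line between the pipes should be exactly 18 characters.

Line 1: ['orange', 'any', 'large'] (min_width=16, slack=2)
Line 2: ['progress', 'sweet', 'was'] (min_width=18, slack=0)
Line 3: ['any', 'glass', 'fox'] (min_width=13, slack=5)
Line 4: ['garden', 'hard'] (min_width=11, slack=7)
Line 5: ['standard', 'river'] (min_width=14, slack=4)
Line 6: ['address', 'cup', 'window'] (min_width=18, slack=0)
Line 7: ['sun', 'that', 'heart'] (min_width=14, slack=4)

Answer: |  orange any large|
|progress sweet was|
|     any glass fox|
|       garden hard|
|    standard river|
|address cup window|
|    sun that heart|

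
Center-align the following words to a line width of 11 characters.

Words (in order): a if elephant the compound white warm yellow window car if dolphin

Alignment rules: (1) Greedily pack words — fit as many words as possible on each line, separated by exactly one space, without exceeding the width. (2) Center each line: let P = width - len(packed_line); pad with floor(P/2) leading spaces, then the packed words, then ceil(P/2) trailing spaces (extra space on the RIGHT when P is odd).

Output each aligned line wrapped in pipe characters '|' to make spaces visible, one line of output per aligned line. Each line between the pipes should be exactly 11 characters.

Line 1: ['a', 'if'] (min_width=4, slack=7)
Line 2: ['elephant'] (min_width=8, slack=3)
Line 3: ['the'] (min_width=3, slack=8)
Line 4: ['compound'] (min_width=8, slack=3)
Line 5: ['white', 'warm'] (min_width=10, slack=1)
Line 6: ['yellow'] (min_width=6, slack=5)
Line 7: ['window', 'car'] (min_width=10, slack=1)
Line 8: ['if', 'dolphin'] (min_width=10, slack=1)

Answer: |   a if    |
| elephant  |
|    the    |
| compound  |
|white warm |
|  yellow   |
|window car |
|if dolphin |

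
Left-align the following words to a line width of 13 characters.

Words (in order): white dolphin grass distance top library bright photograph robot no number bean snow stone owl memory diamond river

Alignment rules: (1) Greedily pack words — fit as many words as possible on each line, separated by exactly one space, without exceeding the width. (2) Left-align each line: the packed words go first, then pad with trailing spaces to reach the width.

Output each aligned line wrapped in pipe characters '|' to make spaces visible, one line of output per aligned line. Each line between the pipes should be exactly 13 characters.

Answer: |white dolphin|
|grass        |
|distance top |
|library      |
|bright       |
|photograph   |
|robot no     |
|number bean  |
|snow stone   |
|owl memory   |
|diamond river|

Derivation:
Line 1: ['white', 'dolphin'] (min_width=13, slack=0)
Line 2: ['grass'] (min_width=5, slack=8)
Line 3: ['distance', 'top'] (min_width=12, slack=1)
Line 4: ['library'] (min_width=7, slack=6)
Line 5: ['bright'] (min_width=6, slack=7)
Line 6: ['photograph'] (min_width=10, slack=3)
Line 7: ['robot', 'no'] (min_width=8, slack=5)
Line 8: ['number', 'bean'] (min_width=11, slack=2)
Line 9: ['snow', 'stone'] (min_width=10, slack=3)
Line 10: ['owl', 'memory'] (min_width=10, slack=3)
Line 11: ['diamond', 'river'] (min_width=13, slack=0)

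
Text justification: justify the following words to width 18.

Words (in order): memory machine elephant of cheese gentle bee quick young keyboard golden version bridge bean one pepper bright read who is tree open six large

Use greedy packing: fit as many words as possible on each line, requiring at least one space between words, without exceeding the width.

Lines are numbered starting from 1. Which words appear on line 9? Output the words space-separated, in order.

Answer: six large

Derivation:
Line 1: ['memory', 'machine'] (min_width=14, slack=4)
Line 2: ['elephant', 'of', 'cheese'] (min_width=18, slack=0)
Line 3: ['gentle', 'bee', 'quick'] (min_width=16, slack=2)
Line 4: ['young', 'keyboard'] (min_width=14, slack=4)
Line 5: ['golden', 'version'] (min_width=14, slack=4)
Line 6: ['bridge', 'bean', 'one'] (min_width=15, slack=3)
Line 7: ['pepper', 'bright', 'read'] (min_width=18, slack=0)
Line 8: ['who', 'is', 'tree', 'open'] (min_width=16, slack=2)
Line 9: ['six', 'large'] (min_width=9, slack=9)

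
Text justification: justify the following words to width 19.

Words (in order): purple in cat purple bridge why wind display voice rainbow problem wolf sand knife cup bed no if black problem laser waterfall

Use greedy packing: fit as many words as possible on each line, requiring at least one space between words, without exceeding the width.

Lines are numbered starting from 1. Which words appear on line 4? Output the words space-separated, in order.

Line 1: ['purple', 'in', 'cat'] (min_width=13, slack=6)
Line 2: ['purple', 'bridge', 'why'] (min_width=17, slack=2)
Line 3: ['wind', 'display', 'voice'] (min_width=18, slack=1)
Line 4: ['rainbow', 'problem'] (min_width=15, slack=4)
Line 5: ['wolf', 'sand', 'knife', 'cup'] (min_width=19, slack=0)
Line 6: ['bed', 'no', 'if', 'black'] (min_width=15, slack=4)
Line 7: ['problem', 'laser'] (min_width=13, slack=6)
Line 8: ['waterfall'] (min_width=9, slack=10)

Answer: rainbow problem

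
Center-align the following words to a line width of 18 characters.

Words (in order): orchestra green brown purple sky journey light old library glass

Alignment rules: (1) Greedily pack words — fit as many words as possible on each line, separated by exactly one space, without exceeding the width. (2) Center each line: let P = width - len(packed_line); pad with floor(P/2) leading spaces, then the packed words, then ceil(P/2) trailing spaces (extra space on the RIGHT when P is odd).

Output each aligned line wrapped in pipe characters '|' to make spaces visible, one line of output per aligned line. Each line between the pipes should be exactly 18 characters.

Answer: | orchestra green  |
| brown purple sky |
|journey light old |
|  library glass   |

Derivation:
Line 1: ['orchestra', 'green'] (min_width=15, slack=3)
Line 2: ['brown', 'purple', 'sky'] (min_width=16, slack=2)
Line 3: ['journey', 'light', 'old'] (min_width=17, slack=1)
Line 4: ['library', 'glass'] (min_width=13, slack=5)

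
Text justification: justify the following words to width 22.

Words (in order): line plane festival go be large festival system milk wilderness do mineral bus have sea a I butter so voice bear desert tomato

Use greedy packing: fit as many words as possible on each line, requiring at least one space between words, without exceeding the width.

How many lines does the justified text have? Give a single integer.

Line 1: ['line', 'plane', 'festival', 'go'] (min_width=22, slack=0)
Line 2: ['be', 'large', 'festival'] (min_width=17, slack=5)
Line 3: ['system', 'milk', 'wilderness'] (min_width=22, slack=0)
Line 4: ['do', 'mineral', 'bus', 'have'] (min_width=19, slack=3)
Line 5: ['sea', 'a', 'I', 'butter', 'so'] (min_width=17, slack=5)
Line 6: ['voice', 'bear', 'desert'] (min_width=17, slack=5)
Line 7: ['tomato'] (min_width=6, slack=16)
Total lines: 7

Answer: 7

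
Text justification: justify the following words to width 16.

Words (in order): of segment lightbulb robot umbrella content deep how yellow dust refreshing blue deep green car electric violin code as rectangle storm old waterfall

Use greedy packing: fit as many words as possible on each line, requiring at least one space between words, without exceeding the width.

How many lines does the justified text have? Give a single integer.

Answer: 10

Derivation:
Line 1: ['of', 'segment'] (min_width=10, slack=6)
Line 2: ['lightbulb', 'robot'] (min_width=15, slack=1)
Line 3: ['umbrella', 'content'] (min_width=16, slack=0)
Line 4: ['deep', 'how', 'yellow'] (min_width=15, slack=1)
Line 5: ['dust', 'refreshing'] (min_width=15, slack=1)
Line 6: ['blue', 'deep', 'green'] (min_width=15, slack=1)
Line 7: ['car', 'electric'] (min_width=12, slack=4)
Line 8: ['violin', 'code', 'as'] (min_width=14, slack=2)
Line 9: ['rectangle', 'storm'] (min_width=15, slack=1)
Line 10: ['old', 'waterfall'] (min_width=13, slack=3)
Total lines: 10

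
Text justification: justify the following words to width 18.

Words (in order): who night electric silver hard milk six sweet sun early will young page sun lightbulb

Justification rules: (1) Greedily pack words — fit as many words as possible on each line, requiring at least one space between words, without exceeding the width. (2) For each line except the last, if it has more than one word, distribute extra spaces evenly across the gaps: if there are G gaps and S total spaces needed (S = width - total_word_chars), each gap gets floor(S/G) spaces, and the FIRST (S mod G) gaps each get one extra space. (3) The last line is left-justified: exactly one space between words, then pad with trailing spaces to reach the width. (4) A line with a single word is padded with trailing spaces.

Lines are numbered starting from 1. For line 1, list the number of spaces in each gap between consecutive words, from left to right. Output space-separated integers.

Answer: 1 1

Derivation:
Line 1: ['who', 'night', 'electric'] (min_width=18, slack=0)
Line 2: ['silver', 'hard', 'milk'] (min_width=16, slack=2)
Line 3: ['six', 'sweet', 'sun'] (min_width=13, slack=5)
Line 4: ['early', 'will', 'young'] (min_width=16, slack=2)
Line 5: ['page', 'sun', 'lightbulb'] (min_width=18, slack=0)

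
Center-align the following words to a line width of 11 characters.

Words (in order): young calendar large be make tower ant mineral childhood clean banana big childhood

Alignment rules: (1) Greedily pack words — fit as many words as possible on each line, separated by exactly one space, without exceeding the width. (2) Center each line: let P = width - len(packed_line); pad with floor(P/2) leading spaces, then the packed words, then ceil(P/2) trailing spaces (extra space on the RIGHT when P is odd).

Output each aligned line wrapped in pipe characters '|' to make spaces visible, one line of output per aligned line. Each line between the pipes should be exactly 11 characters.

Line 1: ['young'] (min_width=5, slack=6)
Line 2: ['calendar'] (min_width=8, slack=3)
Line 3: ['large', 'be'] (min_width=8, slack=3)
Line 4: ['make', 'tower'] (min_width=10, slack=1)
Line 5: ['ant', 'mineral'] (min_width=11, slack=0)
Line 6: ['childhood'] (min_width=9, slack=2)
Line 7: ['clean'] (min_width=5, slack=6)
Line 8: ['banana', 'big'] (min_width=10, slack=1)
Line 9: ['childhood'] (min_width=9, slack=2)

Answer: |   young   |
| calendar  |
| large be  |
|make tower |
|ant mineral|
| childhood |
|   clean   |
|banana big |
| childhood |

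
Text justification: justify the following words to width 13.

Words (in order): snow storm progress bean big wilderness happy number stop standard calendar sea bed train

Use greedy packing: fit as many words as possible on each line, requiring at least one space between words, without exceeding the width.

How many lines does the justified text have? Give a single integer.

Line 1: ['snow', 'storm'] (min_width=10, slack=3)
Line 2: ['progress', 'bean'] (min_width=13, slack=0)
Line 3: ['big'] (min_width=3, slack=10)
Line 4: ['wilderness'] (min_width=10, slack=3)
Line 5: ['happy', 'number'] (min_width=12, slack=1)
Line 6: ['stop', 'standard'] (min_width=13, slack=0)
Line 7: ['calendar', 'sea'] (min_width=12, slack=1)
Line 8: ['bed', 'train'] (min_width=9, slack=4)
Total lines: 8

Answer: 8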